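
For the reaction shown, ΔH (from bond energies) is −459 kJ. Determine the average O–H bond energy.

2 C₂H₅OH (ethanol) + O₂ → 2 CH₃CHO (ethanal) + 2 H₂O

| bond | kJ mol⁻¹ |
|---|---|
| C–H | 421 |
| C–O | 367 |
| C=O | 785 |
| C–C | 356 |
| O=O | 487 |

Let D be the O–H bond energy.
Σ(broken) = 2×356 + 10×421 + 2×367 + 2×D + 1×487 = 6143 + 2D
Σ(formed) = 2×356 + 8×421 + 2×785 + 4×D = 5650 + 4D
ΔH = Σ(broken) − Σ(formed) = (6143 + 2D) − (5650 + 4D) = +493 − 2D
Setting this equal to −459 kJ gives 2D = 952, so D = 476 kJ/mol.

D(O–H) ≈ 476 kJ/mol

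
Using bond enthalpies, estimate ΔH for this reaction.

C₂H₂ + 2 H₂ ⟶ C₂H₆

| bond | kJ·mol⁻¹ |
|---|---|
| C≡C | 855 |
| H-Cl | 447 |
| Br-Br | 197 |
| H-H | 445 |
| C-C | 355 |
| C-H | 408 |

ΔH ≈ −242 kJ

Bonds broken (reactants):
  C≡C: 1 × 855 = 855
  C-H: 2 × 408 = 816
  H-H: 2 × 445 = 890
  Σ(broken) = 2561 kJ
Bonds formed (products):
  C-C: 1 × 355 = 355
  C-H: 6 × 408 = 2448
  Σ(formed) = 2803 kJ
ΔH = Σ(broken) − Σ(formed) = 2561 − 2803 = −242 kJ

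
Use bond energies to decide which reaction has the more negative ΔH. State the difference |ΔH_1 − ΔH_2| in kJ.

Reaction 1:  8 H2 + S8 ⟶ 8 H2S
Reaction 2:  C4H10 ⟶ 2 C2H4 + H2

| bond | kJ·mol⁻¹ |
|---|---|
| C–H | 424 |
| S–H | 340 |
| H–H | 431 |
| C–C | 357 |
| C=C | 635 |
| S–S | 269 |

Reaction 1, by 58 kJ

Reaction 1:
  Bonds broken (reactants):
    H–H: 8 × 431 = 3448
    S–S: 8 × 269 = 2152
    Σ(broken) = 5600 kJ
  Bonds formed (products):
    S–H: 16 × 340 = 5440
    Σ(formed) = 5440 kJ
  ΔH_1 = 5600 − 5440 = +160 kJ
Reaction 2:
  Bonds broken (reactants):
    C–C: 3 × 357 = 1071
    C–H: 10 × 424 = 4240
    Σ(broken) = 5311 kJ
  Bonds formed (products):
    C–H: 8 × 424 = 3392
    C=C: 2 × 635 = 1270
    H–H: 1 × 431 = 431
    Σ(formed) = 5093 kJ
  ΔH_2 = 5311 − 5093 = +218 kJ
ΔH_1 − ΔH_2 = −58 kJ, so reaction 1 has the more negative ΔH; |ΔH_1 − ΔH_2| = 58 kJ.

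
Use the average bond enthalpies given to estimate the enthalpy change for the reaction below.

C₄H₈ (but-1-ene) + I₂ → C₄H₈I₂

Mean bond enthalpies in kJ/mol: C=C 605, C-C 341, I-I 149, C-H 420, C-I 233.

Bonds broken (reactants):
  C-C: 2 × 341 = 682
  C-H: 8 × 420 = 3360
  C=C: 1 × 605 = 605
  I-I: 1 × 149 = 149
  Σ(broken) = 4796 kJ
Bonds formed (products):
  C-C: 3 × 341 = 1023
  C-H: 8 × 420 = 3360
  C-I: 2 × 233 = 466
  Σ(formed) = 4849 kJ
ΔH = Σ(broken) − Σ(formed) = 4796 − 4849 = −53 kJ

ΔH ≈ −53 kJ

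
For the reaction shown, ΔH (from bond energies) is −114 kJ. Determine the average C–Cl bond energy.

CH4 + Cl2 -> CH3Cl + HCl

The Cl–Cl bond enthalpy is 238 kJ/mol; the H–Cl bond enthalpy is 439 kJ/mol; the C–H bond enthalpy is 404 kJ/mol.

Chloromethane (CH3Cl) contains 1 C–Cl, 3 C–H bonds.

Let D be the C–Cl bond energy.
Σ(broken) = 4×404 + 1×238 = 1854
Σ(formed) = 1×D + 3×404 + 1×439 = 1651 + D
ΔH = Σ(broken) − Σ(formed) = (1854) − (1651 + D) = +203 − D
Setting this equal to −114 kJ gives D = 317 kJ/mol.

D(C–Cl) ≈ 317 kJ/mol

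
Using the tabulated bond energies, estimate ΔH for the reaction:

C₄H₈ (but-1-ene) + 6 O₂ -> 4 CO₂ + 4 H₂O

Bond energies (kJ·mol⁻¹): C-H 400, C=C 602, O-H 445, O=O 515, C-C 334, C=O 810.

ΔH ≈ −2480 kJ

Bonds broken (reactants):
  C-C: 2 × 334 = 668
  C-H: 8 × 400 = 3200
  C=C: 1 × 602 = 602
  O=O: 6 × 515 = 3090
  Σ(broken) = 7560 kJ
Bonds formed (products):
  C=O: 8 × 810 = 6480
  O-H: 8 × 445 = 3560
  Σ(formed) = 10040 kJ
ΔH = Σ(broken) − Σ(formed) = 7560 − 10040 = −2480 kJ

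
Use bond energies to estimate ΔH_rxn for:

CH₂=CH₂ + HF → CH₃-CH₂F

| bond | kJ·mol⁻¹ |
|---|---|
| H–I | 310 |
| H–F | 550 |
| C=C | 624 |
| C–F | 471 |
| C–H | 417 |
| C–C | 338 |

ΔH ≈ −52 kJ

Bonds broken (reactants):
  C–H: 4 × 417 = 1668
  C=C: 1 × 624 = 624
  H–F: 1 × 550 = 550
  Σ(broken) = 2842 kJ
Bonds formed (products):
  C–C: 1 × 338 = 338
  C–F: 1 × 471 = 471
  C–H: 5 × 417 = 2085
  Σ(formed) = 2894 kJ
ΔH = Σ(broken) − Σ(formed) = 2842 − 2894 = −52 kJ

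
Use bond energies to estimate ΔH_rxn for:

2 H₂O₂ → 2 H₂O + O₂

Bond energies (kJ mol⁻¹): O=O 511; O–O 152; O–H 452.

Bonds broken (reactants):
  O–H: 4 × 452 = 1808
  O–O: 2 × 152 = 304
  Σ(broken) = 2112 kJ
Bonds formed (products):
  O–H: 4 × 452 = 1808
  O=O: 1 × 511 = 511
  Σ(formed) = 2319 kJ
ΔH = Σ(broken) − Σ(formed) = 2112 − 2319 = −207 kJ

ΔH ≈ −207 kJ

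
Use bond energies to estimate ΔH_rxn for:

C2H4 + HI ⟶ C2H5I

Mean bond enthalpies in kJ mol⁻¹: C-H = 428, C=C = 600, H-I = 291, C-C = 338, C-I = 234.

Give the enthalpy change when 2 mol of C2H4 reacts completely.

ΔH = −218 kJ

Bonds broken (reactants):
  C-H: 4 × 428 = 1712
  C=C: 1 × 600 = 600
  H-I: 1 × 291 = 291
  Σ(broken) = 2603 kJ
Bonds formed (products):
  C-C: 1 × 338 = 338
  C-H: 5 × 428 = 2140
  C-I: 1 × 234 = 234
  Σ(formed) = 2712 kJ
ΔH = Σ(broken) − Σ(formed) = 2603 − 2712 = −109 kJ
For 2× the reaction as written: 2 × (−109) = −218 kJ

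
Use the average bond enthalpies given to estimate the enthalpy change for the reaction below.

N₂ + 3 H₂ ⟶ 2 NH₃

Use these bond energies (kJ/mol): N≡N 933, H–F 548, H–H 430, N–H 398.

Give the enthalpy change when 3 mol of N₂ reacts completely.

Bonds broken (reactants):
  H–H: 3 × 430 = 1290
  N≡N: 1 × 933 = 933
  Σ(broken) = 2223 kJ
Bonds formed (products):
  N–H: 6 × 398 = 2388
  Σ(formed) = 2388 kJ
ΔH = Σ(broken) − Σ(formed) = 2223 − 2388 = −165 kJ
For 3× the reaction as written: 3 × (−165) = −495 kJ

ΔH = −495 kJ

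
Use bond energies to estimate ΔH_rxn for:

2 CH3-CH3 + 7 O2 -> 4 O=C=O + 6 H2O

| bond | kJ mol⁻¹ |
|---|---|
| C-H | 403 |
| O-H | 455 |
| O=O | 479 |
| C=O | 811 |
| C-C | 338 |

Bonds broken (reactants):
  C-C: 2 × 338 = 676
  C-H: 12 × 403 = 4836
  O=O: 7 × 479 = 3353
  Σ(broken) = 8865 kJ
Bonds formed (products):
  C=O: 8 × 811 = 6488
  O-H: 12 × 455 = 5460
  Σ(formed) = 11948 kJ
ΔH = Σ(broken) − Σ(formed) = 8865 − 11948 = −3083 kJ

ΔH ≈ −3083 kJ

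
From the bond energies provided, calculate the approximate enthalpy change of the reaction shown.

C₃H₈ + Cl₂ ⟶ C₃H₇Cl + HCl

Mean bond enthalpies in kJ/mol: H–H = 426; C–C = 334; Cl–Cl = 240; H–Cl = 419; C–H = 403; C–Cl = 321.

Bonds broken (reactants):
  C–C: 2 × 334 = 668
  C–H: 8 × 403 = 3224
  Cl–Cl: 1 × 240 = 240
  Σ(broken) = 4132 kJ
Bonds formed (products):
  C–C: 2 × 334 = 668
  C–Cl: 1 × 321 = 321
  C–H: 7 × 403 = 2821
  H–Cl: 1 × 419 = 419
  Σ(formed) = 4229 kJ
ΔH = Σ(broken) − Σ(formed) = 4132 − 4229 = −97 kJ

ΔH ≈ −97 kJ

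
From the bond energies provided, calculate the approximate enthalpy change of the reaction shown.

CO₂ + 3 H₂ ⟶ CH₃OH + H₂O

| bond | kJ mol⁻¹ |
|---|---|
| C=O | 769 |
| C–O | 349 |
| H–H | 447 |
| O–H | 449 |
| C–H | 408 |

ΔH ≈ −41 kJ

Bonds broken (reactants):
  C=O: 2 × 769 = 1538
  H–H: 3 × 447 = 1341
  Σ(broken) = 2879 kJ
Bonds formed (products):
  C–H: 3 × 408 = 1224
  C–O: 1 × 349 = 349
  O–H: 3 × 449 = 1347
  Σ(formed) = 2920 kJ
ΔH = Σ(broken) − Σ(formed) = 2879 − 2920 = −41 kJ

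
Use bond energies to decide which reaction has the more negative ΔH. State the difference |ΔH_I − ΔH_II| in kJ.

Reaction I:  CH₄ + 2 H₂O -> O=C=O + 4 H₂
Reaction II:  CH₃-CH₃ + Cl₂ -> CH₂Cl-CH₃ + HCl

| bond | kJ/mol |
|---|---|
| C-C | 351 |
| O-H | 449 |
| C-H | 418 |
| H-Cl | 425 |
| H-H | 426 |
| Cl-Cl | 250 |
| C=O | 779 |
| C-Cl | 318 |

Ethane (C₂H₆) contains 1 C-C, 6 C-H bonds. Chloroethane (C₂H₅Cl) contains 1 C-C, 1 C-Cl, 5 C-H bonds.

Reaction II, by 281 kJ

Reaction I:
  Bonds broken (reactants):
    C-H: 4 × 418 = 1672
    O-H: 4 × 449 = 1796
    Σ(broken) = 3468 kJ
  Bonds formed (products):
    C=O: 2 × 779 = 1558
    H-H: 4 × 426 = 1704
    Σ(formed) = 3262 kJ
  ΔH_I = 3468 − 3262 = +206 kJ
Reaction II:
  Bonds broken (reactants):
    C-C: 1 × 351 = 351
    C-H: 6 × 418 = 2508
    Cl-Cl: 1 × 250 = 250
    Σ(broken) = 3109 kJ
  Bonds formed (products):
    C-C: 1 × 351 = 351
    C-Cl: 1 × 318 = 318
    C-H: 5 × 418 = 2090
    H-Cl: 1 × 425 = 425
    Σ(formed) = 3184 kJ
  ΔH_II = 3109 − 3184 = −75 kJ
ΔH_I − ΔH_II = +281 kJ, so reaction II has the more negative ΔH; |ΔH_I − ΔH_II| = 281 kJ.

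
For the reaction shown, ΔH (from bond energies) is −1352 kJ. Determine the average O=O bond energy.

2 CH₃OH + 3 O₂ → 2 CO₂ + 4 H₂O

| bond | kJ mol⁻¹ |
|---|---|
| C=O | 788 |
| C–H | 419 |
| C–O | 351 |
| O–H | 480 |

D(O=O) ≈ 488 kJ/mol

Let D be the O=O bond energy.
Σ(broken) = 6×419 + 2×351 + 2×480 + 3×D = 4176 + 3D
Σ(formed) = 4×788 + 8×480 = 6992
ΔH = Σ(broken) − Σ(formed) = (4176 + 3D) − (6992) = −2816 + 3D
Setting this equal to −1352 kJ gives 3D = 1464, so D = 488 kJ/mol.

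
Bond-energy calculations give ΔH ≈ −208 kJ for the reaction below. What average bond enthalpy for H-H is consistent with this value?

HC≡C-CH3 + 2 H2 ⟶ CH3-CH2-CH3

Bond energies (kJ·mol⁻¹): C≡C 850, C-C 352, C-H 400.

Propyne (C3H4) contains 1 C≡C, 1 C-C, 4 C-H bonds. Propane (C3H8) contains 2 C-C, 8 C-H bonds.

Let D be the H-H bond energy.
Σ(broken) = 1×850 + 1×352 + 4×400 + 2×D = 2802 + 2D
Σ(formed) = 2×352 + 8×400 = 3904
ΔH = Σ(broken) − Σ(formed) = (2802 + 2D) − (3904) = −1102 + 2D
Setting this equal to −208 kJ gives 2D = 894, so D = 447 kJ/mol.

D(H-H) ≈ 447 kJ/mol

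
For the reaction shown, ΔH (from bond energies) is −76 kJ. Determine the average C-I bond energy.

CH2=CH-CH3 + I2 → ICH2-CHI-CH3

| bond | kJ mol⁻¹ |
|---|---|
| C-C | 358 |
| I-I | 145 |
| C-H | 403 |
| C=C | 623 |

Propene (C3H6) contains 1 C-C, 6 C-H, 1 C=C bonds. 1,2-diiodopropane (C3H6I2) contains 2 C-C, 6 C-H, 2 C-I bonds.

D(C-I) ≈ 243 kJ/mol

Let D be the C-I bond energy.
Σ(broken) = 1×358 + 6×403 + 1×623 + 1×145 = 3544
Σ(formed) = 2×358 + 6×403 + 2×D = 3134 + 2D
ΔH = Σ(broken) − Σ(formed) = (3544) − (3134 + 2D) = +410 − 2D
Setting this equal to −76 kJ gives 2D = 486, so D = 243 kJ/mol.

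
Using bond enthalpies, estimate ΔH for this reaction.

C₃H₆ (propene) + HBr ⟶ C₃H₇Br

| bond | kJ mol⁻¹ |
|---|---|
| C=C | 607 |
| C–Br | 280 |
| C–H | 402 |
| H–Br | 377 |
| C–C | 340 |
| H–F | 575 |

Bonds broken (reactants):
  C–C: 1 × 340 = 340
  C–H: 6 × 402 = 2412
  C=C: 1 × 607 = 607
  H–Br: 1 × 377 = 377
  Σ(broken) = 3736 kJ
Bonds formed (products):
  C–Br: 1 × 280 = 280
  C–C: 2 × 340 = 680
  C–H: 7 × 402 = 2814
  Σ(formed) = 3774 kJ
ΔH = Σ(broken) − Σ(formed) = 3736 − 3774 = −38 kJ

ΔH ≈ −38 kJ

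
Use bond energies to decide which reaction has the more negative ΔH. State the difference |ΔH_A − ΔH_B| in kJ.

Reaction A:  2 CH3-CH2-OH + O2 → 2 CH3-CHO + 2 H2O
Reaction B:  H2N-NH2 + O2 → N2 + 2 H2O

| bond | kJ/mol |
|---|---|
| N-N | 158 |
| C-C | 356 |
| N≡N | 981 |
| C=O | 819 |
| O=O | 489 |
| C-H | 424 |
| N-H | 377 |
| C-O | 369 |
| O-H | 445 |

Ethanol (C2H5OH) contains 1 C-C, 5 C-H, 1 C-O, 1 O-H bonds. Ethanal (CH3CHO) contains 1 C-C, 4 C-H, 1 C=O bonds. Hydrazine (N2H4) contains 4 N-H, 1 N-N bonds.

Reaction B, by 153 kJ

Reaction A:
  Bonds broken (reactants):
    C-C: 2 × 356 = 712
    C-H: 10 × 424 = 4240
    C-O: 2 × 369 = 738
    O-H: 2 × 445 = 890
    O=O: 1 × 489 = 489
    Σ(broken) = 7069 kJ
  Bonds formed (products):
    C-C: 2 × 356 = 712
    C-H: 8 × 424 = 3392
    C=O: 2 × 819 = 1638
    O-H: 4 × 445 = 1780
    Σ(formed) = 7522 kJ
  ΔH_A = 7069 − 7522 = −453 kJ
Reaction B:
  Bonds broken (reactants):
    N-H: 4 × 377 = 1508
    N-N: 1 × 158 = 158
    O=O: 1 × 489 = 489
    Σ(broken) = 2155 kJ
  Bonds formed (products):
    N≡N: 1 × 981 = 981
    O-H: 4 × 445 = 1780
    Σ(formed) = 2761 kJ
  ΔH_B = 2155 − 2761 = −606 kJ
ΔH_A − ΔH_B = +153 kJ, so reaction B has the more negative ΔH; |ΔH_A − ΔH_B| = 153 kJ.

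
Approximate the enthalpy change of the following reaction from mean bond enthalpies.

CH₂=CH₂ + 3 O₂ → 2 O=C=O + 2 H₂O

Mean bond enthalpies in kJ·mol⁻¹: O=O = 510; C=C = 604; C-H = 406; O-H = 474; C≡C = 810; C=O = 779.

Bonds broken (reactants):
  C-H: 4 × 406 = 1624
  C=C: 1 × 604 = 604
  O=O: 3 × 510 = 1530
  Σ(broken) = 3758 kJ
Bonds formed (products):
  C=O: 4 × 779 = 3116
  O-H: 4 × 474 = 1896
  Σ(formed) = 5012 kJ
ΔH = Σ(broken) − Σ(formed) = 3758 − 5012 = −1254 kJ

ΔH ≈ −1254 kJ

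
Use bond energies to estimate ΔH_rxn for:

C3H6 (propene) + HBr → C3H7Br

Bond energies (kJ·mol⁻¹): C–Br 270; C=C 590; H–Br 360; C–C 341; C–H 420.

ΔH ≈ −81 kJ

Bonds broken (reactants):
  C–C: 1 × 341 = 341
  C–H: 6 × 420 = 2520
  C=C: 1 × 590 = 590
  H–Br: 1 × 360 = 360
  Σ(broken) = 3811 kJ
Bonds formed (products):
  C–Br: 1 × 270 = 270
  C–C: 2 × 341 = 682
  C–H: 7 × 420 = 2940
  Σ(formed) = 3892 kJ
ΔH = Σ(broken) − Σ(formed) = 3811 − 3892 = −81 kJ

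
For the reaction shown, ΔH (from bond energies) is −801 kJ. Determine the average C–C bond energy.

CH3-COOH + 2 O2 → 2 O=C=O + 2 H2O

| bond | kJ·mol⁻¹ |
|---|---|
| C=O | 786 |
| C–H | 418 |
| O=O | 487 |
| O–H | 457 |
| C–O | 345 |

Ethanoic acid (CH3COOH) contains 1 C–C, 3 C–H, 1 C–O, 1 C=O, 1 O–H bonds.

D(C–C) ≈ 355 kJ/mol

Let D be the C–C bond energy.
Σ(broken) = 1×D + 3×418 + 1×345 + 1×786 + 1×457 + 2×487 = 3816 + D
Σ(formed) = 4×786 + 4×457 = 4972
ΔH = Σ(broken) − Σ(formed) = (3816 + D) − (4972) = −1156 + D
Setting this equal to −801 kJ gives D = 355 kJ/mol.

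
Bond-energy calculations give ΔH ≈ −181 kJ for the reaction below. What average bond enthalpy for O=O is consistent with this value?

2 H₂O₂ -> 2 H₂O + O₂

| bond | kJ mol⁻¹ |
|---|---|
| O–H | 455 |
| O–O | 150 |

D(O=O) ≈ 481 kJ/mol

Let D be the O=O bond energy.
Σ(broken) = 4×455 + 2×150 = 2120
Σ(formed) = 4×455 + 1×D = 1820 + D
ΔH = Σ(broken) − Σ(formed) = (2120) − (1820 + D) = +300 − D
Setting this equal to −181 kJ gives D = 481 kJ/mol.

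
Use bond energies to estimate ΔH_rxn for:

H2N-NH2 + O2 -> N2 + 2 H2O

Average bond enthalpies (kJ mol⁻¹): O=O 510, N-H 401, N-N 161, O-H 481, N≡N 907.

Bonds broken (reactants):
  N-H: 4 × 401 = 1604
  N-N: 1 × 161 = 161
  O=O: 1 × 510 = 510
  Σ(broken) = 2275 kJ
Bonds formed (products):
  N≡N: 1 × 907 = 907
  O-H: 4 × 481 = 1924
  Σ(formed) = 2831 kJ
ΔH = Σ(broken) − Σ(formed) = 2275 − 2831 = −556 kJ

ΔH ≈ −556 kJ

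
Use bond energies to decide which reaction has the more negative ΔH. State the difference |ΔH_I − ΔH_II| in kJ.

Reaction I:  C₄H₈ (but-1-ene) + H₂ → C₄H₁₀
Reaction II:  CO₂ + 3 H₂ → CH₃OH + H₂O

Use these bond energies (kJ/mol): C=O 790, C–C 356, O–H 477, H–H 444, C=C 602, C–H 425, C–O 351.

Reaction I, by 15 kJ

Reaction I:
  Bonds broken (reactants):
    C–C: 2 × 356 = 712
    C–H: 8 × 425 = 3400
    C=C: 1 × 602 = 602
    H–H: 1 × 444 = 444
    Σ(broken) = 5158 kJ
  Bonds formed (products):
    C–C: 3 × 356 = 1068
    C–H: 10 × 425 = 4250
    Σ(formed) = 5318 kJ
  ΔH_I = 5158 − 5318 = −160 kJ
Reaction II:
  Bonds broken (reactants):
    C=O: 2 × 790 = 1580
    H–H: 3 × 444 = 1332
    Σ(broken) = 2912 kJ
  Bonds formed (products):
    C–H: 3 × 425 = 1275
    C–O: 1 × 351 = 351
    O–H: 3 × 477 = 1431
    Σ(formed) = 3057 kJ
  ΔH_II = 2912 − 3057 = −145 kJ
ΔH_I − ΔH_II = −15 kJ, so reaction I has the more negative ΔH; |ΔH_I − ΔH_II| = 15 kJ.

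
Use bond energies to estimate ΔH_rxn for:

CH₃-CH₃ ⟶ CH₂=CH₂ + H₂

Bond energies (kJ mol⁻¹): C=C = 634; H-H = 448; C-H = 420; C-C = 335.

ΔH ≈ +93 kJ

Bonds broken (reactants):
  C-C: 1 × 335 = 335
  C-H: 6 × 420 = 2520
  Σ(broken) = 2855 kJ
Bonds formed (products):
  C-H: 4 × 420 = 1680
  C=C: 1 × 634 = 634
  H-H: 1 × 448 = 448
  Σ(formed) = 2762 kJ
ΔH = Σ(broken) − Σ(formed) = 2855 − 2762 = +93 kJ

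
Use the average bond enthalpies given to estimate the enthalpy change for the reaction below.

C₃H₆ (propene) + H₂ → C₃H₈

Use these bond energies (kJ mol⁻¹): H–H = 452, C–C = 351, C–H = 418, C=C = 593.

ΔH ≈ −142 kJ

Bonds broken (reactants):
  C–C: 1 × 351 = 351
  C–H: 6 × 418 = 2508
  C=C: 1 × 593 = 593
  H–H: 1 × 452 = 452
  Σ(broken) = 3904 kJ
Bonds formed (products):
  C–C: 2 × 351 = 702
  C–H: 8 × 418 = 3344
  Σ(formed) = 4046 kJ
ΔH = Σ(broken) − Σ(formed) = 3904 − 4046 = −142 kJ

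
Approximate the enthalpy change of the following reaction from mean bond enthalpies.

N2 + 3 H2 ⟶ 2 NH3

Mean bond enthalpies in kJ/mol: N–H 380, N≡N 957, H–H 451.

ΔH ≈ +30 kJ

Bonds broken (reactants):
  H–H: 3 × 451 = 1353
  N≡N: 1 × 957 = 957
  Σ(broken) = 2310 kJ
Bonds formed (products):
  N–H: 6 × 380 = 2280
  Σ(formed) = 2280 kJ
ΔH = Σ(broken) − Σ(formed) = 2310 − 2280 = +30 kJ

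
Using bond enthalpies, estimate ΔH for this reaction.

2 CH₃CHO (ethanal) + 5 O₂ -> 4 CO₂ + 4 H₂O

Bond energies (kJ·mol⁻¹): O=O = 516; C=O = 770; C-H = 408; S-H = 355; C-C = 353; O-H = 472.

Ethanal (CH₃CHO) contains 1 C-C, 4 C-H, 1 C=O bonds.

Bonds broken (reactants):
  C-C: 2 × 353 = 706
  C-H: 8 × 408 = 3264
  C=O: 2 × 770 = 1540
  O=O: 5 × 516 = 2580
  Σ(broken) = 8090 kJ
Bonds formed (products):
  C=O: 8 × 770 = 6160
  O-H: 8 × 472 = 3776
  Σ(formed) = 9936 kJ
ΔH = Σ(broken) − Σ(formed) = 8090 − 9936 = −1846 kJ

ΔH ≈ −1846 kJ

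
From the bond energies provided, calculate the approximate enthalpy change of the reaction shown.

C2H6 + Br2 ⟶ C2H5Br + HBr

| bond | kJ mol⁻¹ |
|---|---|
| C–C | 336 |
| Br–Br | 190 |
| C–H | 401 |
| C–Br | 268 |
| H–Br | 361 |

Bonds broken (reactants):
  Br–Br: 1 × 190 = 190
  C–C: 1 × 336 = 336
  C–H: 6 × 401 = 2406
  Σ(broken) = 2932 kJ
Bonds formed (products):
  C–Br: 1 × 268 = 268
  C–C: 1 × 336 = 336
  C–H: 5 × 401 = 2005
  H–Br: 1 × 361 = 361
  Σ(formed) = 2970 kJ
ΔH = Σ(broken) − Σ(formed) = 2932 − 2970 = −38 kJ

ΔH ≈ −38 kJ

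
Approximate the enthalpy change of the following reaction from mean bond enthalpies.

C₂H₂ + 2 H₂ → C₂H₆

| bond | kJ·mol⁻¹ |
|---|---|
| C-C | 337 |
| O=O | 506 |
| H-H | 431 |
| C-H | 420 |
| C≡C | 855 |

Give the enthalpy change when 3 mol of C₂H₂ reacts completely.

Bonds broken (reactants):
  C≡C: 1 × 855 = 855
  C-H: 2 × 420 = 840
  H-H: 2 × 431 = 862
  Σ(broken) = 2557 kJ
Bonds formed (products):
  C-C: 1 × 337 = 337
  C-H: 6 × 420 = 2520
  Σ(formed) = 2857 kJ
ΔH = Σ(broken) − Σ(formed) = 2557 − 2857 = −300 kJ
For 3× the reaction as written: 3 × (−300) = −900 kJ

ΔH = −900 kJ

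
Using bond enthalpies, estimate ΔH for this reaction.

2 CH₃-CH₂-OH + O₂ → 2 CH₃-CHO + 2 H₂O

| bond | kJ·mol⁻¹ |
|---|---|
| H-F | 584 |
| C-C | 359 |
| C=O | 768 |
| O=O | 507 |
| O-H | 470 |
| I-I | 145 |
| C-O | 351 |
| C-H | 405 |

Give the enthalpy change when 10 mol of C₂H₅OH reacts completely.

ΔH = −2285 kJ

Bonds broken (reactants):
  C-C: 2 × 359 = 718
  C-H: 10 × 405 = 4050
  C-O: 2 × 351 = 702
  O-H: 2 × 470 = 940
  O=O: 1 × 507 = 507
  Σ(broken) = 6917 kJ
Bonds formed (products):
  C-C: 2 × 359 = 718
  C-H: 8 × 405 = 3240
  C=O: 2 × 768 = 1536
  O-H: 4 × 470 = 1880
  Σ(formed) = 7374 kJ
ΔH = Σ(broken) − Σ(formed) = 6917 − 7374 = −457 kJ
For 5× the reaction as written: 5 × (−457) = −2285 kJ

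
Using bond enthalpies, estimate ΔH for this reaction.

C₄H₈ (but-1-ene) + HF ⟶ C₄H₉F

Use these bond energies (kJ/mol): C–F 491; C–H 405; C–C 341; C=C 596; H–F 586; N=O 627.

ΔH ≈ −55 kJ

Bonds broken (reactants):
  C–C: 2 × 341 = 682
  C–H: 8 × 405 = 3240
  C=C: 1 × 596 = 596
  H–F: 1 × 586 = 586
  Σ(broken) = 5104 kJ
Bonds formed (products):
  C–C: 3 × 341 = 1023
  C–F: 1 × 491 = 491
  C–H: 9 × 405 = 3645
  Σ(formed) = 5159 kJ
ΔH = Σ(broken) − Σ(formed) = 5104 − 5159 = −55 kJ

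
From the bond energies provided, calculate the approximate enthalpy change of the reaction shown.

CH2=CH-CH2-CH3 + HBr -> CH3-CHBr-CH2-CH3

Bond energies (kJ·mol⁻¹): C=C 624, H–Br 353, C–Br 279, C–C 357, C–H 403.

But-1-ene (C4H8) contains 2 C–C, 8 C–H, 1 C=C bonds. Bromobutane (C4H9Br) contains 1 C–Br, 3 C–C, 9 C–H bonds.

Bonds broken (reactants):
  C–C: 2 × 357 = 714
  C–H: 8 × 403 = 3224
  C=C: 1 × 624 = 624
  H–Br: 1 × 353 = 353
  Σ(broken) = 4915 kJ
Bonds formed (products):
  C–Br: 1 × 279 = 279
  C–C: 3 × 357 = 1071
  C–H: 9 × 403 = 3627
  Σ(formed) = 4977 kJ
ΔH = Σ(broken) − Σ(formed) = 4915 − 4977 = −62 kJ

ΔH ≈ −62 kJ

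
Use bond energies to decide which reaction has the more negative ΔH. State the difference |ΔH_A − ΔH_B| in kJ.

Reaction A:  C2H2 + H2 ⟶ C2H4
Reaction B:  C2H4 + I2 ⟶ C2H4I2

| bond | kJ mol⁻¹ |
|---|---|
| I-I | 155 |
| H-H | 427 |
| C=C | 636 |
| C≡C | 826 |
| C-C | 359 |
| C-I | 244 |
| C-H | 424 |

Reaction A:
  Bonds broken (reactants):
    C≡C: 1 × 826 = 826
    C-H: 2 × 424 = 848
    H-H: 1 × 427 = 427
    Σ(broken) = 2101 kJ
  Bonds formed (products):
    C-H: 4 × 424 = 1696
    C=C: 1 × 636 = 636
    Σ(formed) = 2332 kJ
  ΔH_A = 2101 − 2332 = −231 kJ
Reaction B:
  Bonds broken (reactants):
    C-H: 4 × 424 = 1696
    C=C: 1 × 636 = 636
    I-I: 1 × 155 = 155
    Σ(broken) = 2487 kJ
  Bonds formed (products):
    C-C: 1 × 359 = 359
    C-H: 4 × 424 = 1696
    C-I: 2 × 244 = 488
    Σ(formed) = 2543 kJ
  ΔH_B = 2487 − 2543 = −56 kJ
ΔH_A − ΔH_B = −175 kJ, so reaction A has the more negative ΔH; |ΔH_A − ΔH_B| = 175 kJ.

Reaction A, by 175 kJ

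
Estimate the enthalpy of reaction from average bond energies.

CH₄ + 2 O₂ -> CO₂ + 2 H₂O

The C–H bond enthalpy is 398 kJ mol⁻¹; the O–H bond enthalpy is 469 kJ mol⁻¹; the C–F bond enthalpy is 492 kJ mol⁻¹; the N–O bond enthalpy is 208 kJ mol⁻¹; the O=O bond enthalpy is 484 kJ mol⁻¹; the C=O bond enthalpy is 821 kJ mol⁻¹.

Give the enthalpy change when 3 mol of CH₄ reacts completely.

Bonds broken (reactants):
  C–H: 4 × 398 = 1592
  O=O: 2 × 484 = 968
  Σ(broken) = 2560 kJ
Bonds formed (products):
  C=O: 2 × 821 = 1642
  O–H: 4 × 469 = 1876
  Σ(formed) = 3518 kJ
ΔH = Σ(broken) − Σ(formed) = 2560 − 3518 = −958 kJ
For 3× the reaction as written: 3 × (−958) = −2874 kJ

ΔH = −2874 kJ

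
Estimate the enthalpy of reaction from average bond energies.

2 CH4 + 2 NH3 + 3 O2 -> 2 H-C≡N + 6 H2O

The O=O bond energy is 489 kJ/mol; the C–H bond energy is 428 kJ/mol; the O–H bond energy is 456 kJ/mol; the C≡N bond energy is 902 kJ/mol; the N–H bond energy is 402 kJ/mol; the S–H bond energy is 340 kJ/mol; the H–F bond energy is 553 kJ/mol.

ΔH ≈ −829 kJ

Bonds broken (reactants):
  C–H: 8 × 428 = 3424
  N–H: 6 × 402 = 2412
  O=O: 3 × 489 = 1467
  Σ(broken) = 7303 kJ
Bonds formed (products):
  C≡N: 2 × 902 = 1804
  C–H: 2 × 428 = 856
  O–H: 12 × 456 = 5472
  Σ(formed) = 8132 kJ
ΔH = Σ(broken) − Σ(formed) = 7303 − 8132 = −829 kJ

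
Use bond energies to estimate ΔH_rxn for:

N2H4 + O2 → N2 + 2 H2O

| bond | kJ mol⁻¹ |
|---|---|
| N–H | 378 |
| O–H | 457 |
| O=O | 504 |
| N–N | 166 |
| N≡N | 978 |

Bonds broken (reactants):
  N–H: 4 × 378 = 1512
  N–N: 1 × 166 = 166
  O=O: 1 × 504 = 504
  Σ(broken) = 2182 kJ
Bonds formed (products):
  N≡N: 1 × 978 = 978
  O–H: 4 × 457 = 1828
  Σ(formed) = 2806 kJ
ΔH = Σ(broken) − Σ(formed) = 2182 − 2806 = −624 kJ

ΔH ≈ −624 kJ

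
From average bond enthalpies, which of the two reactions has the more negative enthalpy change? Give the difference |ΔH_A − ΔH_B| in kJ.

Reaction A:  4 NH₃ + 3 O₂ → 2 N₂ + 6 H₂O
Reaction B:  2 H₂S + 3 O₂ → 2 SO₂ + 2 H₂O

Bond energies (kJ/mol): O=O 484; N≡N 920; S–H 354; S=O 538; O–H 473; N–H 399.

Reaction A:
  Bonds broken (reactants):
    N–H: 12 × 399 = 4788
    O=O: 3 × 484 = 1452
    Σ(broken) = 6240 kJ
  Bonds formed (products):
    N≡N: 2 × 920 = 1840
    O–H: 12 × 473 = 5676
    Σ(formed) = 7516 kJ
  ΔH_A = 6240 − 7516 = −1276 kJ
Reaction B:
  Bonds broken (reactants):
    O=O: 3 × 484 = 1452
    S–H: 4 × 354 = 1416
    Σ(broken) = 2868 kJ
  Bonds formed (products):
    O–H: 4 × 473 = 1892
    S=O: 4 × 538 = 2152
    Σ(formed) = 4044 kJ
  ΔH_B = 2868 − 4044 = −1176 kJ
ΔH_A − ΔH_B = −100 kJ, so reaction A has the more negative ΔH; |ΔH_A − ΔH_B| = 100 kJ.

Reaction A, by 100 kJ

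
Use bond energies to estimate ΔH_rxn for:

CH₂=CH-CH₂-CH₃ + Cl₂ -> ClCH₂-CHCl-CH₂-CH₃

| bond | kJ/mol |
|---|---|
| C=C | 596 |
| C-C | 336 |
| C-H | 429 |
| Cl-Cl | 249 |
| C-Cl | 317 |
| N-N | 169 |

Bonds broken (reactants):
  C-C: 2 × 336 = 672
  C-H: 8 × 429 = 3432
  C=C: 1 × 596 = 596
  Cl-Cl: 1 × 249 = 249
  Σ(broken) = 4949 kJ
Bonds formed (products):
  C-C: 3 × 336 = 1008
  C-Cl: 2 × 317 = 634
  C-H: 8 × 429 = 3432
  Σ(formed) = 5074 kJ
ΔH = Σ(broken) − Σ(formed) = 4949 − 5074 = −125 kJ

ΔH ≈ −125 kJ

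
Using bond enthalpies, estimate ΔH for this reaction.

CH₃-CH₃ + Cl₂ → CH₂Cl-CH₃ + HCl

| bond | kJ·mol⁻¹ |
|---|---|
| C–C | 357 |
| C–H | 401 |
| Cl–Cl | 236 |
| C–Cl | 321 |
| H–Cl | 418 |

ΔH ≈ −102 kJ

Bonds broken (reactants):
  C–C: 1 × 357 = 357
  C–H: 6 × 401 = 2406
  Cl–Cl: 1 × 236 = 236
  Σ(broken) = 2999 kJ
Bonds formed (products):
  C–C: 1 × 357 = 357
  C–Cl: 1 × 321 = 321
  C–H: 5 × 401 = 2005
  H–Cl: 1 × 418 = 418
  Σ(formed) = 3101 kJ
ΔH = Σ(broken) − Σ(formed) = 2999 − 3101 = −102 kJ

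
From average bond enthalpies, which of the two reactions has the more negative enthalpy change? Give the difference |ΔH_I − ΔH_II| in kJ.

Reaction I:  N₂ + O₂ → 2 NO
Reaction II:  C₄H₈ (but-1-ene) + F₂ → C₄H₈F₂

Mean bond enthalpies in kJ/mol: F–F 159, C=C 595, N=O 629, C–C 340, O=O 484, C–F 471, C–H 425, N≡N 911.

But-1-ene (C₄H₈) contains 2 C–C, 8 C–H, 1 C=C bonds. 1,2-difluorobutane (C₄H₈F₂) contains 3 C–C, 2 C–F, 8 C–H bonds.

Reaction II, by 665 kJ

Reaction I:
  Bonds broken (reactants):
    N≡N: 1 × 911 = 911
    O=O: 1 × 484 = 484
    Σ(broken) = 1395 kJ
  Bonds formed (products):
    N=O: 2 × 629 = 1258
    Σ(formed) = 1258 kJ
  ΔH_I = 1395 − 1258 = +137 kJ
Reaction II:
  Bonds broken (reactants):
    C–C: 2 × 340 = 680
    C–H: 8 × 425 = 3400
    C=C: 1 × 595 = 595
    F–F: 1 × 159 = 159
    Σ(broken) = 4834 kJ
  Bonds formed (products):
    C–C: 3 × 340 = 1020
    C–F: 2 × 471 = 942
    C–H: 8 × 425 = 3400
    Σ(formed) = 5362 kJ
  ΔH_II = 4834 − 5362 = −528 kJ
ΔH_I − ΔH_II = +665 kJ, so reaction II has the more negative ΔH; |ΔH_I − ΔH_II| = 665 kJ.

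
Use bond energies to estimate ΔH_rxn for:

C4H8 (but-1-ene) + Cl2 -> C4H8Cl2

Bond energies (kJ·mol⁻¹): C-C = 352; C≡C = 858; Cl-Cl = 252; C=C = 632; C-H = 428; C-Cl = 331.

ΔH ≈ −130 kJ

Bonds broken (reactants):
  C-C: 2 × 352 = 704
  C-H: 8 × 428 = 3424
  C=C: 1 × 632 = 632
  Cl-Cl: 1 × 252 = 252
  Σ(broken) = 5012 kJ
Bonds formed (products):
  C-C: 3 × 352 = 1056
  C-Cl: 2 × 331 = 662
  C-H: 8 × 428 = 3424
  Σ(formed) = 5142 kJ
ΔH = Σ(broken) − Σ(formed) = 5012 − 5142 = −130 kJ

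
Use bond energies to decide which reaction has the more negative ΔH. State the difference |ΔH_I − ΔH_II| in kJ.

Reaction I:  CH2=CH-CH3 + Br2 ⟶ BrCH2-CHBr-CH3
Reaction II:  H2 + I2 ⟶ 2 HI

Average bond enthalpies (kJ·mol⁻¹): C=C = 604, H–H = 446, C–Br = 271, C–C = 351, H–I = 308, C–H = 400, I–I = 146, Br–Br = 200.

Reaction I, by 65 kJ

Reaction I:
  Bonds broken (reactants):
    Br–Br: 1 × 200 = 200
    C–C: 1 × 351 = 351
    C–H: 6 × 400 = 2400
    C=C: 1 × 604 = 604
    Σ(broken) = 3555 kJ
  Bonds formed (products):
    C–Br: 2 × 271 = 542
    C–C: 2 × 351 = 702
    C–H: 6 × 400 = 2400
    Σ(formed) = 3644 kJ
  ΔH_I = 3555 − 3644 = −89 kJ
Reaction II:
  Bonds broken (reactants):
    H–H: 1 × 446 = 446
    I–I: 1 × 146 = 146
    Σ(broken) = 592 kJ
  Bonds formed (products):
    H–I: 2 × 308 = 616
    Σ(formed) = 616 kJ
  ΔH_II = 592 − 616 = −24 kJ
ΔH_I − ΔH_II = −65 kJ, so reaction I has the more negative ΔH; |ΔH_I − ΔH_II| = 65 kJ.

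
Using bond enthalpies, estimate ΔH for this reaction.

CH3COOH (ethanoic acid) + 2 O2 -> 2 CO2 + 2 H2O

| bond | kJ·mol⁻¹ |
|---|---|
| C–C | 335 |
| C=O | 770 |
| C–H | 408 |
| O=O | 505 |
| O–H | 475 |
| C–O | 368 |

ΔH ≈ −798 kJ

Bonds broken (reactants):
  C–C: 1 × 335 = 335
  C–H: 3 × 408 = 1224
  C–O: 1 × 368 = 368
  C=O: 1 × 770 = 770
  O–H: 1 × 475 = 475
  O=O: 2 × 505 = 1010
  Σ(broken) = 4182 kJ
Bonds formed (products):
  C=O: 4 × 770 = 3080
  O–H: 4 × 475 = 1900
  Σ(formed) = 4980 kJ
ΔH = Σ(broken) − Σ(formed) = 4182 − 4980 = −798 kJ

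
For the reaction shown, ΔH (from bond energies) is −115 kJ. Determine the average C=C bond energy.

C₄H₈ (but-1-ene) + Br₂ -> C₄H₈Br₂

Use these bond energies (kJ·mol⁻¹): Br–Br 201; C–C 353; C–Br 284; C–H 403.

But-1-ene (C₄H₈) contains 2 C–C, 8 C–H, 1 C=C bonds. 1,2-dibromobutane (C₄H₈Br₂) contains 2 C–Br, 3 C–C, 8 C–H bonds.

D(C=C) ≈ 605 kJ/mol

Let D be the C=C bond energy.
Σ(broken) = 1×201 + 2×353 + 8×403 + 1×D = 4131 + D
Σ(formed) = 2×284 + 3×353 + 8×403 = 4851
ΔH = Σ(broken) − Σ(formed) = (4131 + D) − (4851) = −720 + D
Setting this equal to −115 kJ gives D = 605 kJ/mol.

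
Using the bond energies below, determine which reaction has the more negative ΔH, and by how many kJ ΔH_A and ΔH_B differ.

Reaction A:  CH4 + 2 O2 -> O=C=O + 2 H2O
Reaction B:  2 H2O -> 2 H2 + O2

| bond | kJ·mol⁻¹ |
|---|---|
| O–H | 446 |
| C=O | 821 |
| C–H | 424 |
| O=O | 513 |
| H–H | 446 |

Reaction A, by 1083 kJ

Reaction A:
  Bonds broken (reactants):
    C–H: 4 × 424 = 1696
    O=O: 2 × 513 = 1026
    Σ(broken) = 2722 kJ
  Bonds formed (products):
    C=O: 2 × 821 = 1642
    O–H: 4 × 446 = 1784
    Σ(formed) = 3426 kJ
  ΔH_A = 2722 − 3426 = −704 kJ
Reaction B:
  Bonds broken (reactants):
    O–H: 4 × 446 = 1784
    Σ(broken) = 1784 kJ
  Bonds formed (products):
    H–H: 2 × 446 = 892
    O=O: 1 × 513 = 513
    Σ(formed) = 1405 kJ
  ΔH_B = 1784 − 1405 = +379 kJ
ΔH_A − ΔH_B = −1083 kJ, so reaction A has the more negative ΔH; |ΔH_A − ΔH_B| = 1083 kJ.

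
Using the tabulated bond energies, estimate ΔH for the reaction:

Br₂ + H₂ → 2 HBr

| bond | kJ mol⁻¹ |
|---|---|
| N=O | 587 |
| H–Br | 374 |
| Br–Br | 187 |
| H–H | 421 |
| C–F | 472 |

ΔH ≈ −140 kJ

Bonds broken (reactants):
  Br–Br: 1 × 187 = 187
  H–H: 1 × 421 = 421
  Σ(broken) = 608 kJ
Bonds formed (products):
  H–Br: 2 × 374 = 748
  Σ(formed) = 748 kJ
ΔH = Σ(broken) − Σ(formed) = 608 − 748 = −140 kJ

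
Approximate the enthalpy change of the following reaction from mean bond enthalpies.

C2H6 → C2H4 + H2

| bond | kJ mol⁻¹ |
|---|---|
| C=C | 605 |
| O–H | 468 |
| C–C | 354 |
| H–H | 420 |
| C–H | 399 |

Bonds broken (reactants):
  C–C: 1 × 354 = 354
  C–H: 6 × 399 = 2394
  Σ(broken) = 2748 kJ
Bonds formed (products):
  C–H: 4 × 399 = 1596
  C=C: 1 × 605 = 605
  H–H: 1 × 420 = 420
  Σ(formed) = 2621 kJ
ΔH = Σ(broken) − Σ(formed) = 2748 − 2621 = +127 kJ

ΔH ≈ +127 kJ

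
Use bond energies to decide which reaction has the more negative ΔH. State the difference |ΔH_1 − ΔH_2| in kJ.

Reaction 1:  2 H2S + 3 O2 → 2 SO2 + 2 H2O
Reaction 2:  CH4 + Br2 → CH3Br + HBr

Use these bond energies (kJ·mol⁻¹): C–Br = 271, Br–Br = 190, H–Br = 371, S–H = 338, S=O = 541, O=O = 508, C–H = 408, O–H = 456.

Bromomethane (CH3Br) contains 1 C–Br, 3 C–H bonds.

Reaction 1:
  Bonds broken (reactants):
    O=O: 3 × 508 = 1524
    S–H: 4 × 338 = 1352
    Σ(broken) = 2876 kJ
  Bonds formed (products):
    O–H: 4 × 456 = 1824
    S=O: 4 × 541 = 2164
    Σ(formed) = 3988 kJ
  ΔH_1 = 2876 − 3988 = −1112 kJ
Reaction 2:
  Bonds broken (reactants):
    Br–Br: 1 × 190 = 190
    C–H: 4 × 408 = 1632
    Σ(broken) = 1822 kJ
  Bonds formed (products):
    C–Br: 1 × 271 = 271
    C–H: 3 × 408 = 1224
    H–Br: 1 × 371 = 371
    Σ(formed) = 1866 kJ
  ΔH_2 = 1822 − 1866 = −44 kJ
ΔH_1 − ΔH_2 = −1068 kJ, so reaction 1 has the more negative ΔH; |ΔH_1 − ΔH_2| = 1068 kJ.

Reaction 1, by 1068 kJ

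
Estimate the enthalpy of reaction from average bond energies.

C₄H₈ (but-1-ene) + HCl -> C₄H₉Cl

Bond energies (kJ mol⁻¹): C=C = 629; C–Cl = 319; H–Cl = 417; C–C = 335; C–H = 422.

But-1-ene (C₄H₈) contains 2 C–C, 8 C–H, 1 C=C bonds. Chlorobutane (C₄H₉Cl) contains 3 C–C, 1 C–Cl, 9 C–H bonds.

ΔH ≈ −30 kJ

Bonds broken (reactants):
  C–C: 2 × 335 = 670
  C–H: 8 × 422 = 3376
  C=C: 1 × 629 = 629
  H–Cl: 1 × 417 = 417
  Σ(broken) = 5092 kJ
Bonds formed (products):
  C–C: 3 × 335 = 1005
  C–Cl: 1 × 319 = 319
  C–H: 9 × 422 = 3798
  Σ(formed) = 5122 kJ
ΔH = Σ(broken) − Σ(formed) = 5092 − 5122 = −30 kJ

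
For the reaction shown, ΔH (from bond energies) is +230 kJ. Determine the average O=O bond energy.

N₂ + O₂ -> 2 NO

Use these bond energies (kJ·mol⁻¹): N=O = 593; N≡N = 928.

D(O=O) ≈ 488 kJ/mol

Let D be the O=O bond energy.
Σ(broken) = 1×928 + 1×D = 928 + D
Σ(formed) = 2×593 = 1186
ΔH = Σ(broken) − Σ(formed) = (928 + D) − (1186) = −258 + D
Setting this equal to +230 kJ gives D = 488 kJ/mol.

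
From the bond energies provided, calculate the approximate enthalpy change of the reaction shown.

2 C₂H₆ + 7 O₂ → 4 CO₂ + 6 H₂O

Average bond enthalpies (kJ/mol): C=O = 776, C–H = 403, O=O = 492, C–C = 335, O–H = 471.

Bonds broken (reactants):
  C–C: 2 × 335 = 670
  C–H: 12 × 403 = 4836
  O=O: 7 × 492 = 3444
  Σ(broken) = 8950 kJ
Bonds formed (products):
  C=O: 8 × 776 = 6208
  O–H: 12 × 471 = 5652
  Σ(formed) = 11860 kJ
ΔH = Σ(broken) − Σ(formed) = 8950 − 11860 = −2910 kJ

ΔH ≈ −2910 kJ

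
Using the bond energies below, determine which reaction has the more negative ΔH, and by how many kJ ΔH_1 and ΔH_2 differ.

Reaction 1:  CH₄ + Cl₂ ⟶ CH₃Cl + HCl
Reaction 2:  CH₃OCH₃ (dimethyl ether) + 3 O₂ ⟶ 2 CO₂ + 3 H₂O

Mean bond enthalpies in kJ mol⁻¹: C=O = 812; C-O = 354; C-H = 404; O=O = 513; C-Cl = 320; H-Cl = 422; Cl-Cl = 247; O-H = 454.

Reaction 1:
  Bonds broken (reactants):
    C-H: 4 × 404 = 1616
    Cl-Cl: 1 × 247 = 247
    Σ(broken) = 1863 kJ
  Bonds formed (products):
    C-Cl: 1 × 320 = 320
    C-H: 3 × 404 = 1212
    H-Cl: 1 × 422 = 422
    Σ(formed) = 1954 kJ
  ΔH_1 = 1863 − 1954 = −91 kJ
Reaction 2:
  Bonds broken (reactants):
    C-H: 6 × 404 = 2424
    C-O: 2 × 354 = 708
    O=O: 3 × 513 = 1539
    Σ(broken) = 4671 kJ
  Bonds formed (products):
    C=O: 4 × 812 = 3248
    O-H: 6 × 454 = 2724
    Σ(formed) = 5972 kJ
  ΔH_2 = 4671 − 5972 = −1301 kJ
ΔH_1 − ΔH_2 = +1210 kJ, so reaction 2 has the more negative ΔH; |ΔH_1 − ΔH_2| = 1210 kJ.

Reaction 2, by 1210 kJ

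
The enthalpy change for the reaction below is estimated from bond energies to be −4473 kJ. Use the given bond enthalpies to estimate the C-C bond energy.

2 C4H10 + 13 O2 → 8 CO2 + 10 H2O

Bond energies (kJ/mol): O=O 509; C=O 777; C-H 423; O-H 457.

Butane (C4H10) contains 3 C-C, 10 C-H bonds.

Let D be the C-C bond energy.
Σ(broken) = 6×D + 20×423 + 13×509 = 15077 + 6D
Σ(formed) = 16×777 + 20×457 = 21572
ΔH = Σ(broken) − Σ(formed) = (15077 + 6D) − (21572) = −6495 + 6D
Setting this equal to −4473 kJ gives 6D = 2022, so D = 337 kJ/mol.

D(C-C) ≈ 337 kJ/mol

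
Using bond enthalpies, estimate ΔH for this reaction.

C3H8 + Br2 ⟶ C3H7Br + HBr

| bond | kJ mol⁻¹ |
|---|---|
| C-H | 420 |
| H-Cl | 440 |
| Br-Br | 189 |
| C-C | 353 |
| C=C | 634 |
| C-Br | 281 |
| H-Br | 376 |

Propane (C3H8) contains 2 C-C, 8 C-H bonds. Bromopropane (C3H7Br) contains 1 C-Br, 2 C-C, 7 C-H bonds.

Bonds broken (reactants):
  Br-Br: 1 × 189 = 189
  C-C: 2 × 353 = 706
  C-H: 8 × 420 = 3360
  Σ(broken) = 4255 kJ
Bonds formed (products):
  C-Br: 1 × 281 = 281
  C-C: 2 × 353 = 706
  C-H: 7 × 420 = 2940
  H-Br: 1 × 376 = 376
  Σ(formed) = 4303 kJ
ΔH = Σ(broken) − Σ(formed) = 4255 − 4303 = −48 kJ

ΔH ≈ −48 kJ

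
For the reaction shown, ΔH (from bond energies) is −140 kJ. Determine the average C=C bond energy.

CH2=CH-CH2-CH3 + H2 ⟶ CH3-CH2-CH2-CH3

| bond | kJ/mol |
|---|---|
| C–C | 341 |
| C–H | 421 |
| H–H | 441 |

Let D be the C=C bond energy.
Σ(broken) = 2×341 + 8×421 + 1×D + 1×441 = 4491 + D
Σ(formed) = 3×341 + 10×421 = 5233
ΔH = Σ(broken) − Σ(formed) = (4491 + D) − (5233) = −742 + D
Setting this equal to −140 kJ gives D = 602 kJ/mol.

D(C=C) ≈ 602 kJ/mol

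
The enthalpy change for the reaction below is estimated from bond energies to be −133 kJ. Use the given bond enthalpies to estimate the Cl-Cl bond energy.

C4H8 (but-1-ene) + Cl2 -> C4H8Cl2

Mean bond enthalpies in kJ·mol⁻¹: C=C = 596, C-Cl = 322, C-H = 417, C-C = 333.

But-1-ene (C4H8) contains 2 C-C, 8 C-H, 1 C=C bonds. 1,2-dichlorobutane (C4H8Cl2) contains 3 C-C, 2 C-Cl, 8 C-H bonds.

Let D be the Cl-Cl bond energy.
Σ(broken) = 2×333 + 8×417 + 1×596 + 1×D = 4598 + D
Σ(formed) = 3×333 + 2×322 + 8×417 = 4979
ΔH = Σ(broken) − Σ(formed) = (4598 + D) − (4979) = −381 + D
Setting this equal to −133 kJ gives D = 248 kJ/mol.

D(Cl-Cl) ≈ 248 kJ/mol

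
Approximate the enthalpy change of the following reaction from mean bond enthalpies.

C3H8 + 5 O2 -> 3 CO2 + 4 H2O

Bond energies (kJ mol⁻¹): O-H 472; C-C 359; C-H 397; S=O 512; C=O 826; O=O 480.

Bonds broken (reactants):
  C-C: 2 × 359 = 718
  C-H: 8 × 397 = 3176
  O=O: 5 × 480 = 2400
  Σ(broken) = 6294 kJ
Bonds formed (products):
  C=O: 6 × 826 = 4956
  O-H: 8 × 472 = 3776
  Σ(formed) = 8732 kJ
ΔH = Σ(broken) − Σ(formed) = 6294 − 8732 = −2438 kJ

ΔH ≈ −2438 kJ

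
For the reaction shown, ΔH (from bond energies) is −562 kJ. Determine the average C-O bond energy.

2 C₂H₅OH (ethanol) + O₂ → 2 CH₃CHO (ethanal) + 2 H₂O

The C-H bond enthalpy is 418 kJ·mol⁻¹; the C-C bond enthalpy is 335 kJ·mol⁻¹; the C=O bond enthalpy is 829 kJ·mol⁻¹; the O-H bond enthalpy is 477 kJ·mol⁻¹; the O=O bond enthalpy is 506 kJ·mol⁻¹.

Let D be the C-O bond energy.
Σ(broken) = 2×335 + 10×418 + 2×D + 2×477 + 1×506 = 6310 + 2D
Σ(formed) = 2×335 + 8×418 + 2×829 + 4×477 = 7580
ΔH = Σ(broken) − Σ(formed) = (6310 + 2D) − (7580) = −1270 + 2D
Setting this equal to −562 kJ gives 2D = 708, so D = 354 kJ/mol.

D(C-O) ≈ 354 kJ/mol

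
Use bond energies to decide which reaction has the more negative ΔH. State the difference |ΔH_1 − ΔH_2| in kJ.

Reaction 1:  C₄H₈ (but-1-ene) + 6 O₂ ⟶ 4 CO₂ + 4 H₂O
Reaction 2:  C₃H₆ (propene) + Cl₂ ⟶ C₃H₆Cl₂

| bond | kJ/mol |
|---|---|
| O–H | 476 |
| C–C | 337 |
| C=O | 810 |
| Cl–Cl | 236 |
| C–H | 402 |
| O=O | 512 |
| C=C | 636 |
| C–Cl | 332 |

Reaction 1:
  Bonds broken (reactants):
    C–C: 2 × 337 = 674
    C–H: 8 × 402 = 3216
    C=C: 1 × 636 = 636
    O=O: 6 × 512 = 3072
    Σ(broken) = 7598 kJ
  Bonds formed (products):
    C=O: 8 × 810 = 6480
    O–H: 8 × 476 = 3808
    Σ(formed) = 10288 kJ
  ΔH_1 = 7598 − 10288 = −2690 kJ
Reaction 2:
  Bonds broken (reactants):
    C–C: 1 × 337 = 337
    C–H: 6 × 402 = 2412
    C=C: 1 × 636 = 636
    Cl–Cl: 1 × 236 = 236
    Σ(broken) = 3621 kJ
  Bonds formed (products):
    C–C: 2 × 337 = 674
    C–Cl: 2 × 332 = 664
    C–H: 6 × 402 = 2412
    Σ(formed) = 3750 kJ
  ΔH_2 = 3621 − 3750 = −129 kJ
ΔH_1 − ΔH_2 = −2561 kJ, so reaction 1 has the more negative ΔH; |ΔH_1 − ΔH_2| = 2561 kJ.

Reaction 1, by 2561 kJ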